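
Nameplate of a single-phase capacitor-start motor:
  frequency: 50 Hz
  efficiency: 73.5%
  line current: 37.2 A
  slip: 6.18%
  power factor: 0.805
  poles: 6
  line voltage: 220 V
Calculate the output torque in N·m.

49.3 N·m

P_in = V·I·cosφ = 220 × 37.2 × 0.805 = 6588 W
P_out = η·P_in = 0.735 × 6588 = 4842 W
n_s = 120×50/6 = 1000 rpm; n = 1000×(1−0.0618) = 938 rpm
ω = 2π×938/60 = 98.23 rad/s
τ = P_out/ω = 4842/98.23 = 49.3 N·m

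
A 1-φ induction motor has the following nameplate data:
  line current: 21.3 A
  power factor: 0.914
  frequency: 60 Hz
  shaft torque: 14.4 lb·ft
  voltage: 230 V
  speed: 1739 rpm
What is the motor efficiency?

79.4 %

τ = 14.4 lb·ft × 1.356 = 19.53 N·m
ω = 2π × 1739/60 = 182.1 rad/s; P_out = τω = 19.53 × 182.1 = 3556 W
P_in = V·I·cosφ = 230 × 21.3 × 0.914 = 4478 W
η = P_out / P_in = 3556 / 4478 = 0.794 = 79.4%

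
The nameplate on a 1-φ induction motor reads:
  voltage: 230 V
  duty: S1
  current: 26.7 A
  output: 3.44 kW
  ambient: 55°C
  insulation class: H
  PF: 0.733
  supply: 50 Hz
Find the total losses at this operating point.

P_in = V·I·cosφ = 230×26.7×0.733 = 4501 W
P_out = 3440 W
Losses = P_in − P_out = 4501 − 3440 = 1061 W

1.06 kW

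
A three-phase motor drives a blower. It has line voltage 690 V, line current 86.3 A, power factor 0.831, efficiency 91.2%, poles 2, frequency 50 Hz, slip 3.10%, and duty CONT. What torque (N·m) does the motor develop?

257 N·m

P_in = √3·V·I·cosφ = 1.732 × 690 × 86.3 × 0.831 = 85706 W
P_out = η·P_in = 0.912 × 85706 = 78164 W
n_s = 120×50/2 = 3000 rpm; n = 3000×(1−0.031) = 2907 rpm
ω = 2π×2907/60 = 304.4 rad/s
τ = P_out/ω = 78164/304.4 = 257 N·m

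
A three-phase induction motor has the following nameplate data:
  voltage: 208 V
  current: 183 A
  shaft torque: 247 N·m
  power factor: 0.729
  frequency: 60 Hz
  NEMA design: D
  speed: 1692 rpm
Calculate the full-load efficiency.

ω = 2π × 1692/60 = 177.2 rad/s; P_out = τω = 247 × 177.2 = 43768 W
P_in = √3·V_L·I_L·cosφ = 1.732 × 208 × 183 × 0.729 = 48061 W
η = P_out / P_in = 43768 / 48061 = 0.911 = 91.1%

91.1 %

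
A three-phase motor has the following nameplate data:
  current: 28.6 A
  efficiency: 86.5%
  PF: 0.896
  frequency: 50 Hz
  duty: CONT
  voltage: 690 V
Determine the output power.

26.5 kW

P_in = √3·V·I·cosφ = 1.732 × 690 × 28.6 × 0.896 = 30625 W
P_out = η·P_in = 0.865 × 30625 = 26491 W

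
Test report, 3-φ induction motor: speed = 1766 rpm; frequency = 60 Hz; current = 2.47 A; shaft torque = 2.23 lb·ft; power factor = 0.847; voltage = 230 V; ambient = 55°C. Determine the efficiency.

67.1 %

τ = 2.23 lb·ft × 1.356 = 3.024 N·m
ω = 2π × 1766/60 = 184.9 rad/s; P_out = τω = 3.024 × 184.9 = 559 W
P_in = √3·V_L·I_L·cosφ = 1.732 × 230 × 2.47 × 0.847 = 833 W
η = P_out / P_in = 559 / 833 = 0.671 = 67.1%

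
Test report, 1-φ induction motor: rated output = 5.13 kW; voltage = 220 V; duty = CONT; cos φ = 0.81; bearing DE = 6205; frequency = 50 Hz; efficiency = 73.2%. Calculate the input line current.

P_out = 5.13 kW = 5130 W
P_in = P_out / η = 5130 / 0.732 = 7008 W
I = P_in / (V·cosφ) = 7008 / (220 × 0.81) = 39.3 A

39.3 A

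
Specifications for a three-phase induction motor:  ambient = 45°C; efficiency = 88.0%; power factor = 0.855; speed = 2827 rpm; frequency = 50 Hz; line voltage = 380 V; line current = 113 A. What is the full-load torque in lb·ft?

139 lb·ft

P_in = √3·V·I·cosφ = 1.732 × 380 × 113 × 0.855 = 63588 W
P_out = η·P_in = 0.88 × 63588 = 55957 W
n = 2827 rpm
ω = 2π×2827/60 = 296 rad/s
τ = P_out/ω = 55957/296 = 189 N·m
In lb·ft: 189/1.356 = 139 lb·ft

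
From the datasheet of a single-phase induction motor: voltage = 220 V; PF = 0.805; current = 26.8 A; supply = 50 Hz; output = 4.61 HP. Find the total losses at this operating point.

P_in = V·I·cosφ = 220×26.8×0.805 = 4746 W
P_out = 4.61×746 = 3439 W
Losses = P_in − P_out = 4746 − 3439 = 1307 W

1.31 kW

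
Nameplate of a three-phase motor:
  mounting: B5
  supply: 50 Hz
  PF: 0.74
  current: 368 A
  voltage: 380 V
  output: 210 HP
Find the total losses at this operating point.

22.6 kW

P_in = √3·V·I·cosφ = 1.732×380×368×0.74 = 179230 W
P_out = 210×746 = 156660 W
Losses = P_in − P_out = 179230 − 156660 = 22570 W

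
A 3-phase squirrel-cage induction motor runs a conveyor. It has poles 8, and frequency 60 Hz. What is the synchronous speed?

900 rpm

n_s = 120f/p = 120×60/8 = 900 rpm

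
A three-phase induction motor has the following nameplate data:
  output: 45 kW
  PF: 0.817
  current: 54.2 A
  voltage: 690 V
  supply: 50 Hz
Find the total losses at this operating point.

7920 W

P_in = √3·V·I·cosφ = 1.732×690×54.2×0.817 = 52920 W
P_out = 45000 W
Losses = P_in − P_out = 52920 − 45000 = 7920 W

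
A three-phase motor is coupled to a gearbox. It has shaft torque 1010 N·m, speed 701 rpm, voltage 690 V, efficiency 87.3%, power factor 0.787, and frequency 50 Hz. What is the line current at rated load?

90.3 A

ω = 2π×701/60 = 73.41 rad/s; P_out = τω = 1010 × 73.41 = 74144 W
P_in = P_out / η = 74144 / 0.873 = 84930 W
I_L = P_in / (√3·V_L·cosφ) = 84930 / (1.732 × 690 × 0.787) = 90.3 A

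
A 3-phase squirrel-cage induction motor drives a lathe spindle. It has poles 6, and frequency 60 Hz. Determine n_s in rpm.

1200 rpm

n_s = 120f/p = 120×60/6 = 1200 rpm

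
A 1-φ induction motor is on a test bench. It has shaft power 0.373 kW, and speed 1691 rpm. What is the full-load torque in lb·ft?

ω = 2π × 1691/60 = 177.1 rad/s
τ = P/ω = 373/177.1 = 2.106 N·m
In lb·ft: 2.106/1.356 = 1.55 lb·ft

1.55 lb·ft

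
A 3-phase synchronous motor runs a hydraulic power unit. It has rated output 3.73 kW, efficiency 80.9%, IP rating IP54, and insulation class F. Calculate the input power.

4.61 kW

P_out = 3730 W
P_in = P_out/η = 3730/0.809 = 4611 W = 4.61 kW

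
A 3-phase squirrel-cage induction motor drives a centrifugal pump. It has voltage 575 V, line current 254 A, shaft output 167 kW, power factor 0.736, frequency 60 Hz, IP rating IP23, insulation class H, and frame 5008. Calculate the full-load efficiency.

89.7 %

P_out = 167 kW = 167000 W
P_in = √3·V_L·I_L·cosφ = 1.732 × 575 × 254 × 0.736 = 186178 W
η = P_out / P_in = 167000 / 186178 = 0.897 = 89.7%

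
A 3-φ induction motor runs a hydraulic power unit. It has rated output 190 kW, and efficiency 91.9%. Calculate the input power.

P_out = 190000 W
P_in = P_out/η = 190000/0.919 = 206746 W = 207 kW

207 kW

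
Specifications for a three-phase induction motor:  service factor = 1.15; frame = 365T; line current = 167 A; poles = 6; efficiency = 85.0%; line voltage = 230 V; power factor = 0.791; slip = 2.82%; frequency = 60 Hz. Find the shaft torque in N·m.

366 N·m

P_in = √3·V·I·cosφ = 1.732 × 230 × 167 × 0.791 = 52622 W
P_out = η·P_in = 0.85 × 52622 = 44729 W
n_s = 120×60/6 = 1200 rpm; n = 1200×(1−0.0282) = 1166 rpm
ω = 2π×1166/60 = 122.1 rad/s
τ = P_out/ω = 44729/122.1 = 366 N·m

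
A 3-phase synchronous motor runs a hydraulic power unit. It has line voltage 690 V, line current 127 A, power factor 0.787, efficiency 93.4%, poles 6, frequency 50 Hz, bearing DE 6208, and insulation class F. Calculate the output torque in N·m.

P_in = √3·V·I·cosφ = 1.732 × 690 × 127 × 0.787 = 119447 W
P_out = η·P_in = 0.934 × 119447 = 111563 W
n = n_s = 120×50/6 = 1000 rpm (synchronous)
ω = 2π×1000/60 = 104.7 rad/s
τ = P_out/ω = 111563/104.7 = 1070 N·m

1070 N·m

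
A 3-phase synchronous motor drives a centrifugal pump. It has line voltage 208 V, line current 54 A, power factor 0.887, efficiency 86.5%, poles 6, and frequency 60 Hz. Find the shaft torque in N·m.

119 N·m

P_in = √3·V·I·cosφ = 1.732 × 208 × 54 × 0.887 = 17256 W
P_out = η·P_in = 0.865 × 17256 = 14926 W
n = n_s = 120×60/6 = 1200 rpm (synchronous)
ω = 2π×1200/60 = 125.7 rad/s
τ = P_out/ω = 14926/125.7 = 119 N·m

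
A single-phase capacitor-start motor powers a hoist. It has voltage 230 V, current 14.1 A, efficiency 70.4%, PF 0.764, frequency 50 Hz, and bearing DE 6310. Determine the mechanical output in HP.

2.34 HP

P_in = V·I·cosφ = 230 × 14.1 × 0.764 = 2478 W
P_out = η·P_in = 0.704 × 2478 = 1745 W
= 1745/746 = 2.34 HP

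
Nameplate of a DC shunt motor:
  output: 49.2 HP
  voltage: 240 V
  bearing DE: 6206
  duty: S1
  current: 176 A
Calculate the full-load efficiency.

86.9 %

P_out = 49.2 × 746 = 36703 W
P_in = V·I = 240 × 176 = 42240 W
η = P_out / P_in = 36703 / 42240 = 0.869 = 86.9%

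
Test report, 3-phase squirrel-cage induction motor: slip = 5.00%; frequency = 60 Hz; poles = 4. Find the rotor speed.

n_s = 120f/p = 120×60/4 = 1800 rpm
n = n_s(1 − s) = 1800 × (1 − 0.05) = 1710 rpm

1710 rpm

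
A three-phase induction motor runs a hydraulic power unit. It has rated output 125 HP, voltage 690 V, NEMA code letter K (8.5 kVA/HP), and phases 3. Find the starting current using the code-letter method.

S_LR = 8.5 × 125 = 1062.5 kVA
I_LR = S_LR/(√3·V_L) = 1062500/(1.732×690) = 889 A

889 A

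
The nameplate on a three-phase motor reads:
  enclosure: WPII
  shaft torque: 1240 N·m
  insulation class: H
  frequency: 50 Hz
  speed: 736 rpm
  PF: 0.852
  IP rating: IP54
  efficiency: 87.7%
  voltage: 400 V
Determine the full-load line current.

ω = 2π×736/60 = 77.07 rad/s; P_out = τω = 1240 × 77.07 = 95567 W
P_in = P_out / η = 95567 / 0.877 = 108970 W
I_L = P_in / (√3·V_L·cosφ) = 108970 / (1.732 × 400 × 0.852) = 185 A

185 A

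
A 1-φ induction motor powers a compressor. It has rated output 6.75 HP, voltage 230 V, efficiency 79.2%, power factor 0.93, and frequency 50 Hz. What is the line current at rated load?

P_out = 6.75 × 746 = 5036 W
P_in = P_out / η = 5036 / 0.792 = 6359 W
I = P_in / (V·cosφ) = 6359 / (230 × 0.93) = 29.7 A

29.7 A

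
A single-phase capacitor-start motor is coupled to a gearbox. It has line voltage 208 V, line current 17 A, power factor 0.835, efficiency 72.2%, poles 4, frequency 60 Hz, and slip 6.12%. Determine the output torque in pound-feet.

P_in = V·I·cosφ = 208 × 17 × 0.835 = 2953 W
P_out = η·P_in = 0.722 × 2953 = 2132 W
n_s = 120×60/4 = 1800 rpm; n = 1800×(1−0.0612) = 1690 rpm
ω = 2π×1690/60 = 177 rad/s
τ = P_out/ω = 2132/177 = 12.05 N·m
In lb·ft: 12.05/1.356 = 8.89 lb·ft

8.89 lb·ft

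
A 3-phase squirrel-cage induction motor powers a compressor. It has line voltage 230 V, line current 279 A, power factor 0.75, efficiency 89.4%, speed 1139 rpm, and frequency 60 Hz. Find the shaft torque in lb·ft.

461 lb·ft

P_in = √3·V·I·cosφ = 1.732 × 230 × 279 × 0.75 = 83357 W
P_out = η·P_in = 0.894 × 83357 = 74521 W
n = 1139 rpm
ω = 2π×1139/60 = 119.3 rad/s
τ = P_out/ω = 74521/119.3 = 624.7 N·m
In lb·ft: 624.7/1.356 = 461 lb·ft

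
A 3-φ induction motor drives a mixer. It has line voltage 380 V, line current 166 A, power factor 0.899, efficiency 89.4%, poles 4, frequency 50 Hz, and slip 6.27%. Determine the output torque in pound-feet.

P_in = √3·V·I·cosφ = 1.732 × 380 × 166 × 0.899 = 98220 W
P_out = η·P_in = 0.894 × 98220 = 87809 W
n_s = 120×50/4 = 1500 rpm; n = 1500×(1−0.0627) = 1406 rpm
ω = 2π×1406/60 = 147.2 rad/s
τ = P_out/ω = 87809/147.2 = 596.5 N·m
In lb·ft: 596.5/1.356 = 440 lb·ft

440 lb·ft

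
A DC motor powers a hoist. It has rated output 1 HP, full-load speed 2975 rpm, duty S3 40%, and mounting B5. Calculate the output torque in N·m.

P_out = 1 × 746 = 746 W
ω = 2π × 2975/60 = 311.5 rad/s
τ = P_out/ω = 746/311.5 = 2.39 N·m

2.39 N·m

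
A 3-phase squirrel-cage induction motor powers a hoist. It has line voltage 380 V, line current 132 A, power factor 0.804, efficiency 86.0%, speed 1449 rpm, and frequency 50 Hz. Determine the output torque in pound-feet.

P_in = √3·V·I·cosφ = 1.732 × 380 × 132 × 0.804 = 69849 W
P_out = η·P_in = 0.86 × 69849 = 60070 W
n = 1449 rpm
ω = 2π×1449/60 = 151.7 rad/s
τ = P_out/ω = 60070/151.7 = 396 N·m
In lb·ft: 396/1.356 = 292 lb·ft

292 lb·ft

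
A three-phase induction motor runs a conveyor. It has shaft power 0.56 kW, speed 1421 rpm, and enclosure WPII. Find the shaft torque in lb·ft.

2.78 lb·ft

ω = 2π × 1421/60 = 148.8 rad/s
τ = P/ω = 560/148.8 = 3.763 N·m
In lb·ft: 3.763/1.356 = 2.78 lb·ft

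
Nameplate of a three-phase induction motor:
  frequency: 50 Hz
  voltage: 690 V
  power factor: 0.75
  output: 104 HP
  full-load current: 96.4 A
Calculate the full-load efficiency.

89.8 %

P_out = 104 × 746 = 77584 W
P_in = √3·V_L·I_L·cosφ = 1.732 × 690 × 96.4 × 0.75 = 86404 W
η = P_out / P_in = 77584 / 86404 = 0.898 = 89.8%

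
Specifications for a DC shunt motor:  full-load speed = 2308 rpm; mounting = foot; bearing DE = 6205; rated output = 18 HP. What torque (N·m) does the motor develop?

55.6 N·m

P_out = 18 × 746 = 13428 W
ω = 2π × 2308/60 = 241.7 rad/s
τ = P_out/ω = 13428/241.7 = 55.6 N·m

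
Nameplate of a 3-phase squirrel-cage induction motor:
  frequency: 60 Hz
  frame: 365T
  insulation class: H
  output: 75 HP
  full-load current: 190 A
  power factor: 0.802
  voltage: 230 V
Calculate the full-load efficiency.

P_out = 75 × 746 = 55950 W
P_in = √3·V_L·I_L·cosφ = 1.732 × 230 × 190 × 0.802 = 60702 W
η = P_out / P_in = 55950 / 60702 = 0.922 = 92.2%

92.2 %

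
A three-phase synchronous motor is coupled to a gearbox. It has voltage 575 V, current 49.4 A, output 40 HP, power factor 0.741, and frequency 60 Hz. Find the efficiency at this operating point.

P_out = 40 × 746 = 29840 W
P_in = √3·V_L·I_L·cosφ = 1.732 × 575 × 49.4 × 0.741 = 36455 W
η = P_out / P_in = 29840 / 36455 = 0.819 = 81.9%

81.9 %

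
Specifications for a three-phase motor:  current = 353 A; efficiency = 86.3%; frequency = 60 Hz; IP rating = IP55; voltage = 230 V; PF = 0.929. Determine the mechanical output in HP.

P_in = √3·V·I·cosφ = 1.732 × 230 × 353 × 0.929 = 130637 W
P_out = η·P_in = 0.863 × 130637 = 112740 W
= 112740/746 = 151 HP

151 HP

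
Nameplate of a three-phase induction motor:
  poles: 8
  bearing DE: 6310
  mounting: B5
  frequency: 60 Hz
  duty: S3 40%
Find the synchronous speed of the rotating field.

900 rpm

n_s = 120f/p = 120×60/8 = 900 rpm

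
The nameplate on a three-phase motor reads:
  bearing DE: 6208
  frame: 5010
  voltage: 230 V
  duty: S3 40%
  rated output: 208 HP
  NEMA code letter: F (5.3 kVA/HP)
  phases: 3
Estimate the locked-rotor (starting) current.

S_LR = 5.3 × 208 = 1102.4 kVA
I_LR = S_LR/(√3·V_L) = 1102400/(1.732×230) = 2770 A

2770 A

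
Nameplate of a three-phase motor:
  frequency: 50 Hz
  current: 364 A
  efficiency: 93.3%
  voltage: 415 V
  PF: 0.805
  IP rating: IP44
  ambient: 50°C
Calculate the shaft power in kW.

197 kW

P_in = √3·V·I·cosφ = 1.732 × 415 × 364 × 0.805 = 210617 W
P_out = η·P_in = 0.933 × 210617 = 196506 W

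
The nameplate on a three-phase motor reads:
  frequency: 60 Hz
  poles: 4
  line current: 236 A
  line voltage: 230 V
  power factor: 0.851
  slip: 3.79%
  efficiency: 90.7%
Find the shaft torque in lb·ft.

295 lb·ft

P_in = √3·V·I·cosφ = 1.732 × 230 × 236 × 0.851 = 80005 W
P_out = η·P_in = 0.907 × 80005 = 72565 W
n_s = 120×60/4 = 1800 rpm; n = 1800×(1−0.0379) = 1732 rpm
ω = 2π×1732/60 = 181.4 rad/s
τ = P_out/ω = 72565/181.4 = 400 N·m
In lb·ft: 400/1.356 = 295 lb·ft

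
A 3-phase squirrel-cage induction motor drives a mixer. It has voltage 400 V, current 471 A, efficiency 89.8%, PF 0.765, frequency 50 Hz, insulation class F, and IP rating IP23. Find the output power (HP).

300 HP

P_in = √3·V·I·cosφ = 1.732 × 400 × 471 × 0.765 = 249626 W
P_out = η·P_in = 0.898 × 249626 = 224164 W
= 224164/746 = 300 HP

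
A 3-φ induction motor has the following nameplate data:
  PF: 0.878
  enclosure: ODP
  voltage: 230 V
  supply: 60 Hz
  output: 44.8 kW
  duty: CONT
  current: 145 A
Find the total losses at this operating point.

P_in = √3·V·I·cosφ = 1.732×230×145×0.878 = 50715 W
P_out = 44800 W
Losses = P_in − P_out = 50715 − 44800 = 5915 W

5920 W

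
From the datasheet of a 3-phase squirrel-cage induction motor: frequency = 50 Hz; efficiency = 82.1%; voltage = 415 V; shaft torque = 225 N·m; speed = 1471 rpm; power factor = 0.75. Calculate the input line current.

78.3 A

ω = 2π×1471/60 = 154 rad/s; P_out = τω = 225 × 154 = 34650 W
P_in = P_out / η = 34650 / 0.821 = 42205 W
I_L = P_in / (√3·V_L·cosφ) = 42205 / (1.732 × 415 × 0.75) = 78.3 A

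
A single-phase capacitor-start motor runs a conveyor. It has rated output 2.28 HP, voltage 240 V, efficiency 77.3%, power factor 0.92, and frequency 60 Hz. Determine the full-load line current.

P_out = 2.28 × 746 = 1701 W
P_in = P_out / η = 1701 / 0.773 = 2201 W
I = P_in / (V·cosφ) = 2201 / (240 × 0.92) = 9.97 A

9.97 A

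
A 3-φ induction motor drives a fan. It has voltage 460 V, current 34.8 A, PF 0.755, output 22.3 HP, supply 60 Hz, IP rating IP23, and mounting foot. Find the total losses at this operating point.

4.3 kW

P_in = √3·V·I·cosφ = 1.732×460×34.8×0.755 = 20933 W
P_out = 22.3×746 = 16636 W
Losses = P_in − P_out = 20933 − 16636 = 4297 W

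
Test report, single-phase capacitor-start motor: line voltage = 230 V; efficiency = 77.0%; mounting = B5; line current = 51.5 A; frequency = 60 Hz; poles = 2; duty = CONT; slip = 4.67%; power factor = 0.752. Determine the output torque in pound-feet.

14.1 lb·ft

P_in = V·I·cosφ = 230 × 51.5 × 0.752 = 8907 W
P_out = η·P_in = 0.77 × 8907 = 6858 W
n_s = 120×60/2 = 3600 rpm; n = 3600×(1−0.0467) = 3432 rpm
ω = 2π×3432/60 = 359.4 rad/s
τ = P_out/ω = 6858/359.4 = 19.08 N·m
In lb·ft: 19.08/1.356 = 14.1 lb·ft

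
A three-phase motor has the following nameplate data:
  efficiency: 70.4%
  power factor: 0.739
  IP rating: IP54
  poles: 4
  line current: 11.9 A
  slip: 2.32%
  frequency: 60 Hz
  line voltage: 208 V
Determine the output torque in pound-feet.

P_in = √3·V·I·cosφ = 1.732 × 208 × 11.9 × 0.739 = 3168 W
P_out = η·P_in = 0.704 × 3168 = 2230 W
n_s = 120×60/4 = 1800 rpm; n = 1800×(1−0.0232) = 1758 rpm
ω = 2π×1758/60 = 184.1 rad/s
τ = P_out/ω = 2230/184.1 = 12.11 N·m
In lb·ft: 12.11/1.356 = 8.93 lb·ft

8.93 lb·ft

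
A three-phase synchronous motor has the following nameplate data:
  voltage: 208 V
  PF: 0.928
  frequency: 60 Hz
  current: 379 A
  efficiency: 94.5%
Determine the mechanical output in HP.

161 HP

P_in = √3·V·I·cosφ = 1.732 × 208 × 379 × 0.928 = 126706 W
P_out = η·P_in = 0.945 × 126706 = 119737 W
= 119737/746 = 161 HP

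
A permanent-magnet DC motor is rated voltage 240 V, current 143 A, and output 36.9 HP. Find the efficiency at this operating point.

P_out = 36.9 × 746 = 27527 W
P_in = V·I = 240 × 143 = 34320 W
η = P_out / P_in = 27527 / 34320 = 0.802 = 80.2%

80.2 %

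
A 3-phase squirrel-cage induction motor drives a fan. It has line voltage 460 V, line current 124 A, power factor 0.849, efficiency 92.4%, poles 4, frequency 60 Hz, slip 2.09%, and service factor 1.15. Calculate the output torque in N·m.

420 N·m

P_in = √3·V·I·cosφ = 1.732 × 460 × 124 × 0.849 = 83875 W
P_out = η·P_in = 0.924 × 83875 = 77501 W
n_s = 120×60/4 = 1800 rpm; n = 1800×(1−0.0209) = 1762 rpm
ω = 2π×1762/60 = 184.5 rad/s
τ = P_out/ω = 77501/184.5 = 420 N·m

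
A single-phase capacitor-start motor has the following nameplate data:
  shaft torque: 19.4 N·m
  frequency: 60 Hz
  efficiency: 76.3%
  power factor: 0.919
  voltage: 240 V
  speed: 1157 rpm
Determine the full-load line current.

ω = 2π×1157/60 = 121.2 rad/s; P_out = τω = 19.4 × 121.2 = 2351 W
P_in = P_out / η = 2351 / 0.763 = 3081 W
I = P_in / (V·cosφ) = 3081 / (240 × 0.919) = 14 A

14 A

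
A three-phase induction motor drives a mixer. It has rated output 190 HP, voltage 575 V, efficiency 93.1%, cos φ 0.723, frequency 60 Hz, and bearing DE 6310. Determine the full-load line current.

211 A

P_out = 190 × 746 = 141740 W
P_in = P_out / η = 141740 / 0.931 = 152245 W
I_L = P_in / (√3·V_L·cosφ) = 152245 / (1.732 × 575 × 0.723) = 211 A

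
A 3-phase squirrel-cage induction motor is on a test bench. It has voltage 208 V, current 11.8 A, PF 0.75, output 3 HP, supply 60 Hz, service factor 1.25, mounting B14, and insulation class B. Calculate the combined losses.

P_in = √3·V·I·cosφ = 1.732×208×11.8×0.75 = 3188 W
P_out = 3×746 = 2238 W
Losses = P_in − P_out = 3188 − 2238 = 950 W

950 W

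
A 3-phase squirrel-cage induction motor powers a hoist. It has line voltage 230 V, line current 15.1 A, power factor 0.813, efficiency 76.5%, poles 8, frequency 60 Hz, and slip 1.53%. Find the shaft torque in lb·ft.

29.7 lb·ft

P_in = √3·V·I·cosφ = 1.732 × 230 × 15.1 × 0.813 = 4890 W
P_out = η·P_in = 0.765 × 4890 = 3741 W
n_s = 120×60/8 = 900 rpm; n = 900×(1−0.0153) = 886 rpm
ω = 2π×886/60 = 92.78 rad/s
τ = P_out/ω = 3741/92.78 = 40.32 N·m
In lb·ft: 40.32/1.356 = 29.7 lb·ft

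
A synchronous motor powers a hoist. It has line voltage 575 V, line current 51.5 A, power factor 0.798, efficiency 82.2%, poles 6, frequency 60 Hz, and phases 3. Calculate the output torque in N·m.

P_in = √3·V·I·cosφ = 1.732 × 575 × 51.5 × 0.798 = 40929 W
P_out = η·P_in = 0.822 × 40929 = 33644 W
n = n_s = 120×60/6 = 1200 rpm (synchronous)
ω = 2π×1200/60 = 125.7 rad/s
τ = P_out/ω = 33644/125.7 = 268 N·m

268 N·m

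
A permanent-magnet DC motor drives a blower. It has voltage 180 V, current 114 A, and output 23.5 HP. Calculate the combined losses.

P_in = V·I = 180×114 = 20520 W
P_out = 23.5×746 = 17531 W
Losses = P_in − P_out = 20520 − 17531 = 2989 W

2990 W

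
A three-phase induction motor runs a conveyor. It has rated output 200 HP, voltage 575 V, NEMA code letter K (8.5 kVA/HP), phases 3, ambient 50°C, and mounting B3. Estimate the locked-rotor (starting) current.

1710 A

S_LR = 8.5 × 200 = 1700 kVA
I_LR = S_LR/(√3·V_L) = 1700000/(1.732×575) = 1710 A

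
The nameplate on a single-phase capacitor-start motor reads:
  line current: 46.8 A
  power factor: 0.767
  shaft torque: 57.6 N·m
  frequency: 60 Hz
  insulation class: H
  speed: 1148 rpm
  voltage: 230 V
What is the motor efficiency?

83.9 %

ω = 2π × 1148/60 = 120.2 rad/s; P_out = τω = 57.6 × 120.2 = 6924 W
P_in = V·I·cosφ = 230 × 46.8 × 0.767 = 8256 W
η = P_out / P_in = 6924 / 8256 = 0.839 = 83.9%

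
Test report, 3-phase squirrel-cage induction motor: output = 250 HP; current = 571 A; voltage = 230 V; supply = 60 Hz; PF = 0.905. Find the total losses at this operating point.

P_in = √3·V·I·cosφ = 1.732×230×571×0.905 = 205855 W
P_out = 250×746 = 186500 W
Losses = P_in − P_out = 205855 − 186500 = 19355 W

19400 W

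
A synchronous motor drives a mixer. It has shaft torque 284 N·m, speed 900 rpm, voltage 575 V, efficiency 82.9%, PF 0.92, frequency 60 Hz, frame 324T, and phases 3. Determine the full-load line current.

ω = 2π×900/60 = 94.25 rad/s; P_out = τω = 284 × 94.25 = 26767 W
P_in = P_out / η = 26767 / 0.829 = 32288 W
I_L = P_in / (√3·V_L·cosφ) = 32288 / (1.732 × 575 × 0.92) = 35.2 A

35.2 A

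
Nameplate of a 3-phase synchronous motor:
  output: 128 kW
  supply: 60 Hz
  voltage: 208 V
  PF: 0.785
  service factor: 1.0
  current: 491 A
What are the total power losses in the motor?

10.9 kW

P_in = √3·V·I·cosφ = 1.732×208×491×0.785 = 138855 W
P_out = 128000 W
Losses = P_in − P_out = 138855 − 128000 = 10855 W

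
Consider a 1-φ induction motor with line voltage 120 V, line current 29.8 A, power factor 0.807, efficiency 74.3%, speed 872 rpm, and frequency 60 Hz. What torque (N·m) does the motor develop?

23.5 N·m

P_in = V·I·cosφ = 120 × 29.8 × 0.807 = 2886 W
P_out = η·P_in = 0.743 × 2886 = 2144 W
n = 872 rpm
ω = 2π×872/60 = 91.32 rad/s
τ = P_out/ω = 2144/91.32 = 23.5 N·m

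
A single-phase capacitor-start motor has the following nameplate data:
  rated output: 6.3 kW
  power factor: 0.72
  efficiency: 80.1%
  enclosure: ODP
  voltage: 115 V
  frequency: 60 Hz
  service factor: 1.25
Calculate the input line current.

95 A

P_out = 6.3 kW = 6300 W
P_in = P_out / η = 6300 / 0.801 = 7865 W
I = P_in / (V·cosφ) = 7865 / (115 × 0.72) = 95 A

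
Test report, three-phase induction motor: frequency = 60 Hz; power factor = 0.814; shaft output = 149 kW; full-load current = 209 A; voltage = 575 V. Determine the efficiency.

87.9 %

P_out = 149 kW = 149000 W
P_in = √3·V_L·I_L·cosφ = 1.732 × 575 × 209 × 0.814 = 169428 W
η = P_out / P_in = 149000 / 169428 = 0.879 = 87.9%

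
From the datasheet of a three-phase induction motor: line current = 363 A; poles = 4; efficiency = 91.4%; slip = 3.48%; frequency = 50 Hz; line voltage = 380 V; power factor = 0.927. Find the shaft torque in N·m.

1340 N·m

P_in = √3·V·I·cosφ = 1.732 × 380 × 363 × 0.927 = 221471 W
P_out = η·P_in = 0.914 × 221471 = 202424 W
n_s = 120×50/4 = 1500 rpm; n = 1500×(1−0.0348) = 1448 rpm
ω = 2π×1448/60 = 151.6 rad/s
τ = P_out/ω = 202424/151.6 = 1340 N·m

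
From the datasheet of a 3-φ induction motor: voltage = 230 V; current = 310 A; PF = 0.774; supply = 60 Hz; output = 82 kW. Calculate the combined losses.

P_in = √3·V·I·cosφ = 1.732×230×310×0.774 = 95582 W
P_out = 82000 W
Losses = P_in − P_out = 95582 − 82000 = 13582 W

13.6 kW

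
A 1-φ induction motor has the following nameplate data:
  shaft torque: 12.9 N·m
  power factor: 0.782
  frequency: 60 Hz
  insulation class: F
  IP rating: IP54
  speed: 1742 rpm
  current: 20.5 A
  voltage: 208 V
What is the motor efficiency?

70.6 %

ω = 2π × 1742/60 = 182.4 rad/s; P_out = τω = 12.9 × 182.4 = 2353 W
P_in = V·I·cosφ = 208 × 20.5 × 0.782 = 3334 W
η = P_out / P_in = 2353 / 3334 = 0.706 = 70.6%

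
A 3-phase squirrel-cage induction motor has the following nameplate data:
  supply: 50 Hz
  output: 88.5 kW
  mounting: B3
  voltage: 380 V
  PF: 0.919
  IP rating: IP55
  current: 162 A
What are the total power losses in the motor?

P_in = √3·V·I·cosφ = 1.732×380×162×0.919 = 97986 W
P_out = 88500 W
Losses = P_in − P_out = 97986 − 88500 = 9486 W

9.49 kW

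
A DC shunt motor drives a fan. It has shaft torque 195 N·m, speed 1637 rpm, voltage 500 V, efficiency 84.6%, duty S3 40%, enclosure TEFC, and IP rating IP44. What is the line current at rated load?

79 A

ω = 2π×1637/60 = 171.4 rad/s; P_out = τω = 195 × 171.4 = 33423 W
P_in = P_out / η = 33423 / 0.846 = 39507 W
I = P_in / V = 39507 / 500 = 79 A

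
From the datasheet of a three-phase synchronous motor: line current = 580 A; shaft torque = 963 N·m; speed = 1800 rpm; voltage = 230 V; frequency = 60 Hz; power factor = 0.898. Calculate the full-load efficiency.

87.5 %

ω = 2π × 1800/60 = 188.5 rad/s; P_out = τω = 963 × 188.5 = 181526 W
P_in = √3·V_L·I_L·cosφ = 1.732 × 230 × 580 × 0.898 = 207482 W
η = P_out / P_in = 181526 / 207482 = 0.875 = 87.5%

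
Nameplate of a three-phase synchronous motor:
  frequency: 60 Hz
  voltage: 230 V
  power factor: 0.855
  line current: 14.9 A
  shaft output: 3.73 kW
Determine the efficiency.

73.5 %

P_out = 3.73 kW = 3730 W
P_in = √3·V_L·I_L·cosφ = 1.732 × 230 × 14.9 × 0.855 = 5075 W
η = P_out / P_in = 3730 / 5075 = 0.735 = 73.5%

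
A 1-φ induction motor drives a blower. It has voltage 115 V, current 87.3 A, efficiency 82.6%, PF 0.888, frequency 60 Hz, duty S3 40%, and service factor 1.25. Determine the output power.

P_in = V·I·cosφ = 115 × 87.3 × 0.888 = 8915 W
P_out = η·P_in = 0.826 × 8915 = 7364 W

7.36 kW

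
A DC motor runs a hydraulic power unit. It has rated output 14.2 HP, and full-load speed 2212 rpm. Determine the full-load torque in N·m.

P_out = 14.2 × 746 = 10593 W
ω = 2π × 2212/60 = 231.6 rad/s
τ = P_out/ω = 10593/231.6 = 45.7 N·m

45.7 N·m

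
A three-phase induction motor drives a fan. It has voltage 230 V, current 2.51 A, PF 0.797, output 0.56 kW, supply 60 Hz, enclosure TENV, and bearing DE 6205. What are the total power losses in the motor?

P_in = √3·V·I·cosφ = 1.732×230×2.51×0.797 = 797 W
P_out = 560 W
Losses = P_in − P_out = 797 − 560 = 237 W

237 W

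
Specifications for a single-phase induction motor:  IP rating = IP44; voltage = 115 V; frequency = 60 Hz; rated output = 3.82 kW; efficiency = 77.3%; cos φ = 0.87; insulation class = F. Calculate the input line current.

P_out = 3.82 kW = 3820 W
P_in = P_out / η = 3820 / 0.773 = 4942 W
I = P_in / (V·cosφ) = 4942 / (115 × 0.87) = 49.4 A

49.4 A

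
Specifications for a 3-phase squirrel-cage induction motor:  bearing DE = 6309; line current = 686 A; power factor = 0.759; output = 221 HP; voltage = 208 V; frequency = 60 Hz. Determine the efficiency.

P_out = 221 × 746 = 164866 W
P_in = √3·V_L·I_L·cosφ = 1.732 × 208 × 686 × 0.759 = 187576 W
η = P_out / P_in = 164866 / 187576 = 0.879 = 87.9%

87.9 %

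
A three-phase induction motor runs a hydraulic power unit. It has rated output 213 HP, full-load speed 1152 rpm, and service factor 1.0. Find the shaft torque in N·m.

1320 N·m

P_out = 213 × 746 = 158898 W
ω = 2π × 1152/60 = 120.6 rad/s
τ = P_out/ω = 158898/120.6 = 1320 N·m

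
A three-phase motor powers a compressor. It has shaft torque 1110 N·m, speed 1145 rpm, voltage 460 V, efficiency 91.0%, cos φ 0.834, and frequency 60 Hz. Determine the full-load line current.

ω = 2π×1145/60 = 119.9 rad/s; P_out = τω = 1110 × 119.9 = 133089 W
P_in = P_out / η = 133089 / 0.910 = 146252 W
I_L = P_in / (√3·V_L·cosφ) = 146252 / (1.732 × 460 × 0.834) = 220 A

220 A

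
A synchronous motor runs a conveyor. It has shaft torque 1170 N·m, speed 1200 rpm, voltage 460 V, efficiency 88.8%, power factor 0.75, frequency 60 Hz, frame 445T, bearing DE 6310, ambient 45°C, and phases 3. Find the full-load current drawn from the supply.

277 A

ω = 2π×1200/60 = 125.7 rad/s; P_out = τω = 1170 × 125.7 = 147069 W
P_in = P_out / η = 147069 / 0.888 = 165618 W
I_L = P_in / (√3·V_L·cosφ) = 165618 / (1.732 × 460 × 0.75) = 277 A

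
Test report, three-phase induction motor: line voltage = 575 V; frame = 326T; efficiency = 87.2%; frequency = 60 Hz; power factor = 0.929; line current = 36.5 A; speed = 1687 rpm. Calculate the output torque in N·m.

167 N·m

P_in = √3·V·I·cosφ = 1.732 × 575 × 36.5 × 0.929 = 33769 W
P_out = η·P_in = 0.872 × 33769 = 29447 W
n = 1687 rpm
ω = 2π×1687/60 = 176.7 rad/s
τ = P_out/ω = 29447/176.7 = 167 N·m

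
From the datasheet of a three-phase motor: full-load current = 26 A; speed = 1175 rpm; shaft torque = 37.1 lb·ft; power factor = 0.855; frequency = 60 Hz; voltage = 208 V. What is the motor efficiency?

τ = 37.1 lb·ft × 1.356 = 50.31 N·m
ω = 2π × 1175/60 = 123 rad/s; P_out = τω = 50.31 × 123 = 6188 W
P_in = √3·V_L·I_L·cosφ = 1.732 × 208 × 26 × 0.855 = 8008 W
η = P_out / P_in = 6188 / 8008 = 0.773 = 77.3%

77.3 %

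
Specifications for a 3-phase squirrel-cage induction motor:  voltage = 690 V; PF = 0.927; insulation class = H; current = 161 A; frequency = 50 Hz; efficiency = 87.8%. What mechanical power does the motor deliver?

P_in = √3·V·I·cosφ = 1.732 × 690 × 161 × 0.927 = 178362 W
P_out = η·P_in = 0.878 × 178362 = 156602 W

157 kW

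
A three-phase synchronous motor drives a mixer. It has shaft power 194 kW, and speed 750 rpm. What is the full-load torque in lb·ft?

1820 lb·ft

ω = 2π × 750/60 = 78.54 rad/s
τ = P/ω = 194000/78.54 = 2470 N·m
In lb·ft: 2470/1.356 = 1820 lb·ft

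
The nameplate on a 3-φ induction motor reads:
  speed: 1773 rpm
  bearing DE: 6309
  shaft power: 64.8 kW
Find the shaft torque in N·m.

349 N·m

ω = 2π × 1773/60 = 185.7 rad/s
τ = P/ω = 64800/185.7 = 349 N·m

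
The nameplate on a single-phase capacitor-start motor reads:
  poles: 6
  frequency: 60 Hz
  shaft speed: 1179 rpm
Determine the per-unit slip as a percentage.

n_s = 120f/p = 120×60/6 = 1200 rpm
s = (n_s − n)/n_s = (1200 − 1179)/1200 = 0.0175

1.75 %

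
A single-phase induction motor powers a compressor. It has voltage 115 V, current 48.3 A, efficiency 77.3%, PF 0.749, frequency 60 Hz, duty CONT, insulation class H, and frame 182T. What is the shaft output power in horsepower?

4.31 HP

P_in = V·I·cosφ = 115 × 48.3 × 0.749 = 4160 W
P_out = η·P_in = 0.773 × 4160 = 3216 W
= 3216/746 = 4.31 HP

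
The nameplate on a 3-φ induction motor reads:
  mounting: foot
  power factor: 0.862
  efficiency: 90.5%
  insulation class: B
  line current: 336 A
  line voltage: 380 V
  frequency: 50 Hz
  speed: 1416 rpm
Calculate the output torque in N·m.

P_in = √3·V·I·cosφ = 1.732 × 380 × 336 × 0.862 = 190624 W
P_out = η·P_in = 0.905 × 190624 = 172515 W
n = 1416 rpm
ω = 2π×1416/60 = 148.3 rad/s
τ = P_out/ω = 172515/148.3 = 1160 N·m

1160 N·m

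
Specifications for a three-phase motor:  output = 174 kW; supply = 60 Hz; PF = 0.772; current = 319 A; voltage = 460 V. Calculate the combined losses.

22.2 kW

P_in = √3·V·I·cosφ = 1.732×460×319×0.772 = 196207 W
P_out = 174000 W
Losses = P_in − P_out = 196207 − 174000 = 22207 W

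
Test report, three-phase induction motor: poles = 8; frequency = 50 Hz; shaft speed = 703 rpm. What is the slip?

6.3 %

n_s = 120f/p = 120×50/8 = 750 rpm
s = (n_s − n)/n_s = (750 − 703)/750 = 0.0627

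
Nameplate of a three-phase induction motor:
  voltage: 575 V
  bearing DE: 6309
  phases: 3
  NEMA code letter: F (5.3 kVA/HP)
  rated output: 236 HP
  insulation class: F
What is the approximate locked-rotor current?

S_LR = 5.3 × 236 = 1250.8 kVA
I_LR = S_LR/(√3·V_L) = 1250800/(1.732×575) = 1260 A

1260 A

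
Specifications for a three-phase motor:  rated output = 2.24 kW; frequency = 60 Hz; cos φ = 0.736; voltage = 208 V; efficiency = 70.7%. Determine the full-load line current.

P_out = 2.24 kW = 2240 W
P_in = P_out / η = 2240 / 0.707 = 3168 W
I_L = P_in / (√3·V_L·cosφ) = 3168 / (1.732 × 208 × 0.736) = 11.9 A

11.9 A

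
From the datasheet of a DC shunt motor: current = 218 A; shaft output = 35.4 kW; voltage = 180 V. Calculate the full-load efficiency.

P_out = 35.4 kW = 35400 W
P_in = V·I = 180 × 218 = 39240 W
η = P_out / P_in = 35400 / 39240 = 0.902 = 90.2%

90.2 %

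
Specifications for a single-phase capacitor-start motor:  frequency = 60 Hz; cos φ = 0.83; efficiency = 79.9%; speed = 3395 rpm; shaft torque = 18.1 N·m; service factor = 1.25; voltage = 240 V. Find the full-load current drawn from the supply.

40.4 A

ω = 2π×3395/60 = 355.5 rad/s; P_out = τω = 18.1 × 355.5 = 6435 W
P_in = P_out / η = 6435 / 0.799 = 8054 W
I = P_in / (V·cosφ) = 8054 / (240 × 0.83) = 40.4 A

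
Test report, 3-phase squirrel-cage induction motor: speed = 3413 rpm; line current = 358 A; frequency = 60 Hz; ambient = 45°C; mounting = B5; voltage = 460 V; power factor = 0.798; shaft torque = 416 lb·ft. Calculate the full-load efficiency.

88.6 %

τ = 416 lb·ft × 1.356 = 564.1 N·m
ω = 2π × 3413/60 = 357.4 rad/s; P_out = τω = 564.1 × 357.4 = 201609 W
P_in = √3·V_L·I_L·cosφ = 1.732 × 460 × 358 × 0.798 = 227610 W
η = P_out / P_in = 201609 / 227610 = 0.886 = 88.6%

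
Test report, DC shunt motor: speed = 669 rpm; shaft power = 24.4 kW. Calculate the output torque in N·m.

348 N·m

ω = 2π × 669/60 = 70.06 rad/s
τ = P/ω = 24400/70.06 = 348 N·m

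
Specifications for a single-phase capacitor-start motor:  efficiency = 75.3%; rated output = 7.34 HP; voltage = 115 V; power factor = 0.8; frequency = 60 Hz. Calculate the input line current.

79 A

P_out = 7.34 × 746 = 5476 W
P_in = P_out / η = 5476 / 0.753 = 7272 W
I = P_in / (V·cosφ) = 7272 / (115 × 0.8) = 79 A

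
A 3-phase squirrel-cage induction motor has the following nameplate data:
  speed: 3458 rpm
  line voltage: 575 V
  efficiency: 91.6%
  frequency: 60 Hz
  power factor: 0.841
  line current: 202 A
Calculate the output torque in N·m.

428 N·m

P_in = √3·V·I·cosφ = 1.732 × 575 × 202 × 0.841 = 169185 W
P_out = η·P_in = 0.916 × 169185 = 154973 W
n = 3458 rpm
ω = 2π×3458/60 = 362.1 rad/s
τ = P_out/ω = 154973/362.1 = 428 N·m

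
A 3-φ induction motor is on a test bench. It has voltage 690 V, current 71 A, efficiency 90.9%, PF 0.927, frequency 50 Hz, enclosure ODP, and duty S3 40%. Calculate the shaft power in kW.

P_in = √3·V·I·cosφ = 1.732 × 690 × 71 × 0.927 = 78657 W
P_out = η·P_in = 0.909 × 78657 = 71499 W

71.5 kW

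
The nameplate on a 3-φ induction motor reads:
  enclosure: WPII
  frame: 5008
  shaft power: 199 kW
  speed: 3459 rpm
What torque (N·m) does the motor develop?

549 N·m

ω = 2π × 3459/60 = 362.2 rad/s
τ = P/ω = 199000/362.2 = 549 N·m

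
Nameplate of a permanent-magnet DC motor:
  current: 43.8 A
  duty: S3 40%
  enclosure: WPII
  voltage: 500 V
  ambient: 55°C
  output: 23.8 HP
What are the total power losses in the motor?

P_in = V·I = 500×43.8 = 21900 W
P_out = 23.8×746 = 17755 W
Losses = P_in − P_out = 21900 − 17755 = 4145 W

4.15 kW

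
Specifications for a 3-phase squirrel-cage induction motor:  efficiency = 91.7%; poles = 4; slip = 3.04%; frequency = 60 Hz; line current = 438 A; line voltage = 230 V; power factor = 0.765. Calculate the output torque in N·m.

670 N·m

P_in = √3·V·I·cosφ = 1.732 × 230 × 438 × 0.765 = 133478 W
P_out = η·P_in = 0.917 × 133478 = 122399 W
n_s = 120×60/4 = 1800 rpm; n = 1800×(1−0.0304) = 1745 rpm
ω = 2π×1745/60 = 182.7 rad/s
τ = P_out/ω = 122399/182.7 = 670 N·m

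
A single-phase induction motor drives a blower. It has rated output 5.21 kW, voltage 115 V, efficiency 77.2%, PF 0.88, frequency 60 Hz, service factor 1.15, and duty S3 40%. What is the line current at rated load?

P_out = 5.21 kW = 5210 W
P_in = P_out / η = 5210 / 0.772 = 6749 W
I = P_in / (V·cosφ) = 6749 / (115 × 0.88) = 66.7 A

66.7 A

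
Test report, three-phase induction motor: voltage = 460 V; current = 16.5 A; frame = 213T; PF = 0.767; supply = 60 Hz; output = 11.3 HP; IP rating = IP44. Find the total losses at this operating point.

P_in = √3·V·I·cosφ = 1.732×460×16.5×0.767 = 10083 W
P_out = 11.3×746 = 8430 W
Losses = P_in − P_out = 10083 − 8430 = 1653 W

1.65 kW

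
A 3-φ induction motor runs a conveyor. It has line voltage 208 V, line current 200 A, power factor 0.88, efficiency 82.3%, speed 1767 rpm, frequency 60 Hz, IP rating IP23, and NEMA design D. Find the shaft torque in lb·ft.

P_in = √3·V·I·cosφ = 1.732 × 208 × 200 × 0.88 = 63405 W
P_out = η·P_in = 0.823 × 63405 = 52182 W
n = 1767 rpm
ω = 2π×1767/60 = 185 rad/s
τ = P_out/ω = 52182/185 = 282.1 N·m
In lb·ft: 282.1/1.356 = 208 lb·ft

208 lb·ft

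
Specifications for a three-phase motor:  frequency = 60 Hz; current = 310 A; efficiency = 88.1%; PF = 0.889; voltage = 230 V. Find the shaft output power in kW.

P_in = √3·V·I·cosφ = 1.732 × 230 × 310 × 0.889 = 109784 W
P_out = η·P_in = 0.881 × 109784 = 96720 W

96.7 kW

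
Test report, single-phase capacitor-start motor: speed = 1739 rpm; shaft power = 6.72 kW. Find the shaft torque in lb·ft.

ω = 2π × 1739/60 = 182.1 rad/s
τ = P/ω = 6720/182.1 = 36.9 N·m
In lb·ft: 36.9/1.356 = 27.2 lb·ft

27.2 lb·ft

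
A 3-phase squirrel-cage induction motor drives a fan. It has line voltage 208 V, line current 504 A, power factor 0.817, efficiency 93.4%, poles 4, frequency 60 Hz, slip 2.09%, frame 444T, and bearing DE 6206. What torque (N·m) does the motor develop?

P_in = √3·V·I·cosφ = 1.732 × 208 × 504 × 0.817 = 148342 W
P_out = η·P_in = 0.934 × 148342 = 138551 W
n_s = 120×60/4 = 1800 rpm; n = 1800×(1−0.0209) = 1762 rpm
ω = 2π×1762/60 = 184.5 rad/s
τ = P_out/ω = 138551/184.5 = 751 N·m

751 N·m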